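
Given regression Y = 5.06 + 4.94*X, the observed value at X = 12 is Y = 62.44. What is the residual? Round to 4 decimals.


Predicted = 5.06 + 4.94 * 12 = 64.3400.
Residual = 62.44 - 64.3400 = -1.9000.

-1.9000


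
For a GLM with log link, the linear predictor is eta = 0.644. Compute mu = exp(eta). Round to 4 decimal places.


mu = exp(eta) = exp(0.644).
= 1.9041.

1.9041


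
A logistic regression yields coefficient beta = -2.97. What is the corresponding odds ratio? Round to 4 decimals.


exp(-2.97) = 0.0513.
So the odds ratio is 0.0513.

0.0513


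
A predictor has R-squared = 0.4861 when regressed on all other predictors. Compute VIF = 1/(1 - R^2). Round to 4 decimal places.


VIF = 1 / (1 - 0.4861).
= 1 / 0.5139 = 1.9459.

1.9459


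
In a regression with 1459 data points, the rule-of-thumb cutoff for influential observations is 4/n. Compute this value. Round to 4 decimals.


Using the rule of thumb:
Threshold = 4 / 1459 = 0.0027.

0.0027


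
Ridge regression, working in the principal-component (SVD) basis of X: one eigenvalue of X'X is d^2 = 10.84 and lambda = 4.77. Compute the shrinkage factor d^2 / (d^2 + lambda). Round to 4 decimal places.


d^2 + lambda = 10.84 + 4.77 = 15.6100.
Shrinkage factor = 10.84/15.6100 = 0.6944.

0.6944


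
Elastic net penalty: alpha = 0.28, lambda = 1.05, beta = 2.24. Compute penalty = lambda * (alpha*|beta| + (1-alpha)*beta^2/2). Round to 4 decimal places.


Compute:
L1 = 0.28 * 2.24 = 0.6272.
L2 = 0.72 * 2.24^2 / 2 = 1.8063.
Penalty = 1.05 * (0.6272 + 1.8063) = 2.5552.

2.5552


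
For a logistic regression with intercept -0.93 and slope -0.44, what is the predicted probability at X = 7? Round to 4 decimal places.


Compute z = -0.93 + (-0.44)(7) = -4.0100.
exp(-z) = 55.1469.
P = 1/(1 + 55.1469) = 0.0178.

0.0178


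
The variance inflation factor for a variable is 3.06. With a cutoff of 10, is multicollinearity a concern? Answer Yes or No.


Compare VIF = 3.06 to the threshold of 10.
3.06 < 10, so the answer is No.

No


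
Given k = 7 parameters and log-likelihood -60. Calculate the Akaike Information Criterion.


Compute:
2k = 2*7 = 14.
-2*loglik = -2*(-60) = 120.
AIC = 14 + 120 = 134.

134


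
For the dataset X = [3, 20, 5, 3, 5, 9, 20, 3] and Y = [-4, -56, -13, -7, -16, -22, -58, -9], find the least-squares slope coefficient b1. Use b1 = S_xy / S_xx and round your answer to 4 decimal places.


The sample means are xbar = 8.5000 and ybar = -23.1250.
Compute S_xx = 380.0000 and S_xy = -1110.5000.
Slope b1 = S_xy / S_xx = -1110.5000 / 380.0000 = -2.9224.

-2.9224


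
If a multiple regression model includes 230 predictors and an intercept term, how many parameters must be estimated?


Total coefficients = number of predictors + 1 (for the intercept).
= 230 + 1 = 231.

231


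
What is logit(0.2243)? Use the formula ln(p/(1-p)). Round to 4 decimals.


The odds are p/(1-p) = 0.2243 / 0.7757 = 0.2892.
logit(p) = ln(0.2892) = -1.2408.

-1.2408


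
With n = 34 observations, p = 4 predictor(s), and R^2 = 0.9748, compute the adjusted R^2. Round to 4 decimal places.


Using the formula:
(1 - 0.9748) = 0.0252.
Multiply by 33/29: 0.0252 * 33 = 0.8316, then 0.8316 / 29 = 0.0287.
Adj R^2 = 1 - 0.0287 = 0.9713.

0.9713


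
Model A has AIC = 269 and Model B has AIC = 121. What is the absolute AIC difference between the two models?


Absolute difference = |269 - 121| = 148.
The model with lower AIC (B) is preferred.

148


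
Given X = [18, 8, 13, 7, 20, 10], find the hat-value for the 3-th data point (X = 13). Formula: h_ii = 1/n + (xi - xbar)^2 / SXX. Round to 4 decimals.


Compute xbar = 12.6667 with n = 6 observations.
SXX = 143.3333.
Leverage = 1/6 + (13 - 12.6667)^2/143.3333 = 0.1674.

0.1674


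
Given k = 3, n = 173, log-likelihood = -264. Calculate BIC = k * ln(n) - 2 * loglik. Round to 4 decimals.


k * ln(n) = 3 * ln(173) = 3 * 5.153292 = 15.459876.
-2 * loglik = -2 * (-264) = 528.
BIC = 15.459876 + 528 = 543.459876, which rounds to 543.4599.

543.4599


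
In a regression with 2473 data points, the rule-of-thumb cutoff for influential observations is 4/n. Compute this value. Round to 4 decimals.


Using the rule of thumb:
Threshold = 4 / 2473 = 0.0016.

0.0016


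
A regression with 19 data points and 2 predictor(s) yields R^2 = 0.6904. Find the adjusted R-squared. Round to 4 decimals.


Adjusted R^2 = 1 - (1 - R^2) * (n-1)/(n-p-1).
(1 - R^2) = 0.3096.
(n-1)/(n-p-1) = 18/16.
(1 - R^2) * (n-1) = 0.3096 * 18 = 5.5728.
Divide by (n-p-1): 5.5728 / 16 = 0.3483.
Adj R^2 = 1 - 0.3483 = 0.6517.

0.6517


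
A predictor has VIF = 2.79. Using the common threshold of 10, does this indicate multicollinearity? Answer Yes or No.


Compare VIF = 2.79 to the threshold of 10.
2.79 < 10, so the answer is No.

No


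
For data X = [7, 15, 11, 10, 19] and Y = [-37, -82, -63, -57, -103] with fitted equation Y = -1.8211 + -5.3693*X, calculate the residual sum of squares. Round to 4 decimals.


Compute predicted values, then residuals = yi - yhat_i.
Residuals: [2.4062, 0.3606, -2.1166, -1.4859, 0.8378].
SSres = sum(residual^2) = 13.3096.

13.3096


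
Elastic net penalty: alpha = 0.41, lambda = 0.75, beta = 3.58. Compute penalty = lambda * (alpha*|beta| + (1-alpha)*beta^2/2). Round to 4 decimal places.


alpha * |beta| = 0.41 * 3.58 = 1.4678.
(1-alpha) * beta^2/2 = 0.59 * 12.8164/2 = 3.7808.
Total = 0.75 * (1.4678 + 3.7808) = 3.9365.

3.9365


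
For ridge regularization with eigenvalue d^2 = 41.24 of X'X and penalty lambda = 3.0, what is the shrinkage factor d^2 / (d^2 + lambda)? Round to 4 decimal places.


Denominator = d^2 + lambda = 41.24 + 3.0 = 44.2400.
Shrinkage = 41.24 / 44.2400 = 0.9322.

0.9322


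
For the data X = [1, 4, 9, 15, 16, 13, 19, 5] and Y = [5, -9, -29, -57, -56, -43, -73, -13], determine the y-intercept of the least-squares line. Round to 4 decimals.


Compute b1 = -4.2087 from the OLS formula.
With xbar = 10.2500 and ybar = -34.3750, the intercept is:
b0 = -34.3750 - -4.2087 * 10.2500 = 8.7641.

8.7641


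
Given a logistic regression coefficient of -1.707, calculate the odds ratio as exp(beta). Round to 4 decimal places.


exp(-1.707) = 0.1814.
So the odds ratio is 0.1814.

0.1814


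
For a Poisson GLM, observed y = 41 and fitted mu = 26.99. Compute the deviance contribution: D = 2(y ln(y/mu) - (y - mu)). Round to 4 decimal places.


y/mu = 41/26.99 = 1.519081 (approx.), and ln(41/26.99) = 0.418106.
y * ln(y/mu) = 41 * 0.418106 = 17.142346.
y - mu = 14.01.
D = 2 * (17.142346 - 14.01) = 6.264692, which rounds to 6.2647.

6.2647


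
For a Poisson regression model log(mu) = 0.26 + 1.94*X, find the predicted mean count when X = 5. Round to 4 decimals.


eta = 0.26 + 1.94 * 5 = 9.9600.
mu = exp(9.9600) = 21162.7957.

21162.7957


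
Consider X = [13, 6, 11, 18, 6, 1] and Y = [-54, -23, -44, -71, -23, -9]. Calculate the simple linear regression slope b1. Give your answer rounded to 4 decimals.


The sample means are xbar = 9.1667 and ybar = -37.3333.
Compute S_xx = 182.8333 and S_xy = -695.6667.
Slope b1 = S_xy / S_xx = -695.6667 / 182.8333 = -3.8049.

-3.8049


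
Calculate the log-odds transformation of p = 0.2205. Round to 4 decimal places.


The odds are p/(1-p) = 0.2205 / 0.7795 = 0.2829.
logit(p) = ln(0.2829) = -1.2628.

-1.2628


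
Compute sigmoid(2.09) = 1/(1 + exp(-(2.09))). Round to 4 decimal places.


Compute exp(-2.0900) = 0.1237.
Sigmoid = 1 / (1 + 0.1237) = 1 / 1.1237 = 0.8899.

0.8899


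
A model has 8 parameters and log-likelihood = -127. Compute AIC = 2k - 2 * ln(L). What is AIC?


AIC = 2k - 2*loglik = 2(8) - 2(-127).
= 16 + 254 = 270.

270


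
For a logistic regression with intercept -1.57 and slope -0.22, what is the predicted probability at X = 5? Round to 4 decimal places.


Compute z = -1.57 + (-0.22)(5) = -2.6700.
exp(-z) = 14.4400.
P = 1/(1 + 14.4400) = 0.0648.

0.0648


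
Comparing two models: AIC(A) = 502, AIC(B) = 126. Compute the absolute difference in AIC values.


|AIC_A - AIC_B| = |502 - 126| = 376.
Model B is preferred (lower AIC).

376


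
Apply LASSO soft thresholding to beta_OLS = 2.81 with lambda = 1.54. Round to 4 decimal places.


Absolute value: |2.81| = 2.81.
Compare to lambda = 1.54.
Since |beta| > lambda, coefficient = sign(beta)*(|beta| - lambda) = 1.2700.

1.2700


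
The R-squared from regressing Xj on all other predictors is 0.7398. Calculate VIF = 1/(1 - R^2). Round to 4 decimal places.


Using VIF = 1/(1 - R^2_j):
1 - 0.7398 = 0.2602.
VIF = 3.8432.

3.8432


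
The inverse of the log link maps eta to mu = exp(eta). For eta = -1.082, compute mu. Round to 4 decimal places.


The inverse log link gives:
mu = exp(-1.082) = 0.3389.

0.3389


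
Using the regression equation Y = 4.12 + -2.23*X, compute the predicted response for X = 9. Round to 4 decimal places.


Predicted value:
Y = 4.12 + (-2.23)(9) = 4.12 + -20.0700 = -15.9500.

-15.9500


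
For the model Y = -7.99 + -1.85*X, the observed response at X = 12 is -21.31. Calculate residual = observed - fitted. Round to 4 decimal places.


Compute yhat = -7.99 + (-1.85)(12) = -30.1900.
Residual = actual - predicted = -21.31 - -30.1900 = 8.8800.

8.8800


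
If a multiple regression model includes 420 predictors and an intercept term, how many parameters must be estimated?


Including the intercept, the model has 420 predictor coefficients + 1 intercept.
Total = 421.

421


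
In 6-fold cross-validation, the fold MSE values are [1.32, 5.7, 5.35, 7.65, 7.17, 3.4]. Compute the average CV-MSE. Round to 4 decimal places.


Add all fold MSEs: 30.5900.
Divide by k = 6: 30.5900/6 = 5.0983.

5.0983


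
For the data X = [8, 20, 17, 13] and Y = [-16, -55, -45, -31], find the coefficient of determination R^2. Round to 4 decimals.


After computing the OLS fit (b0=10.5988, b1=-3.2654):
SSres = 1.0432, SStot = 864.7500.
R^2 = 1 - 1.0432/864.7500 = 0.9988.

0.9988


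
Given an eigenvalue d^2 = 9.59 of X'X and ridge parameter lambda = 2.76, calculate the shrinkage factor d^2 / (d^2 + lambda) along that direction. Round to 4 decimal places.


d^2 + lambda = 9.59 + 2.76 = 12.3500.
Shrinkage factor = 9.59/12.3500 = 0.7765.

0.7765


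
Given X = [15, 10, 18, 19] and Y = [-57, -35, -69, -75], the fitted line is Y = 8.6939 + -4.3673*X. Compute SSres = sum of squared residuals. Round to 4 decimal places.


For each point, residual = actual - predicted.
Residuals: [-0.1844, -0.0209, 0.9175, -0.7152].
Sum of squared residuals = 1.3878.

1.3878


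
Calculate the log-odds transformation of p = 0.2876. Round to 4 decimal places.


Compute the odds: 0.2876/0.7124 = 0.4037.
Take the natural log: ln(0.4037) = -0.9071.

-0.9071


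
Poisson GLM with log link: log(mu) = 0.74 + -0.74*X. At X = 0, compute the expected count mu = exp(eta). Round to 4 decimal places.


Linear predictor: eta = 0.74 + (-0.74)(0) = 0.7400.
Expected count: mu = exp(0.7400) = 2.0959.

2.0959


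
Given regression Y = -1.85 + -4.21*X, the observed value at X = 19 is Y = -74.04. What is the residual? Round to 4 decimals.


Predicted = -1.85 + -4.21 * 19 = -81.8400.
Residual = -74.04 - -81.8400 = 7.8000.

7.8000


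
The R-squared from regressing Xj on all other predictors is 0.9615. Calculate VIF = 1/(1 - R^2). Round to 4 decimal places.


VIF = 1 / (1 - 0.9615).
= 1 / 0.0385 = 25.9740.

25.9740


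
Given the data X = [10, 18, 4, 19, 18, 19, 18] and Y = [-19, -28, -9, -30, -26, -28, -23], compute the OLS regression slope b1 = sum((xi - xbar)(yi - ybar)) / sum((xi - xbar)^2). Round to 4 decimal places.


Calculate xbar = 15.1429, ybar = -23.2857.
S_xx = 204.8571, S_xy = -245.7143.
Using b1 = S_xy / S_xx = -245.7143 / 204.8571, we get b1 = -1.1994.

-1.1994


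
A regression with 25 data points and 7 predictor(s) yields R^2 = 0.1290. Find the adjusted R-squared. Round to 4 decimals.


Plug in: Adj R^2 = 1 - (1 - 0.1290) * 24/17.
= 1 - 0.8710 * 24/17
= 1 - 20.9040 / 17
= 1 - 1.2296 = -0.2296.

-0.2296


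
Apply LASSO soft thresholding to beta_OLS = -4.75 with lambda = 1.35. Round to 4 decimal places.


Absolute value: |-4.75| = 4.75.
Compare to lambda = 1.35.
Since |beta| > lambda, coefficient = sign(beta)*(|beta| - lambda) = -3.4000.

-3.4000


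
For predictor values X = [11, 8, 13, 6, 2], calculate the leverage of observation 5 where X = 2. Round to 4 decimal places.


Mean of X: xbar = 8.0000.
SXX = 74.0000.
For X = 2: h = 1/5 + (2 - 8.0000)^2/74.0000 = 0.6865.

0.6865


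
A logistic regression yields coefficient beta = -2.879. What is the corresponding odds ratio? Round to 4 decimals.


The odds ratio is computed as:
OR = e^(-2.879) = 0.0562.

0.0562


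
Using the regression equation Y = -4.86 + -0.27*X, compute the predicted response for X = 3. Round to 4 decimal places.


Plug X = 3 into Y = -4.86 + -0.27*X:
Y = -4.86 + -0.8100 = -5.6700.

-5.6700


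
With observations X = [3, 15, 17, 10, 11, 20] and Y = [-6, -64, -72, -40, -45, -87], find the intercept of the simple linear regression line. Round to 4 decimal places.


Compute b1 = -4.7408 from the OLS formula.
With xbar = 12.6667 and ybar = -52.3333, the intercept is:
b0 = -52.3333 - -4.7408 * 12.6667 = 7.7169.

7.7169


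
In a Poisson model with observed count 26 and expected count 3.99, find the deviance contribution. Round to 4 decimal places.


First: ln(26/3.99) = 1.874305.
Then: 26 * 1.874305 = 48.731930.
y - mu = 26 - 3.99 = 22.01.
D = 2(48.731930 - 22.01) = 53.443860, which rounds to 53.4439.

53.4439


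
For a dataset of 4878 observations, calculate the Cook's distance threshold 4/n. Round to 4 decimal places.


The threshold is 4/n.
4/4878 = 0.0008.

0.0008


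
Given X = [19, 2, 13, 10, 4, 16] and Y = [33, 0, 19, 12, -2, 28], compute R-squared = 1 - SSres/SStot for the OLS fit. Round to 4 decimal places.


After computing the OLS fit (b0=-7.6388, b1=2.1224):
SSres = 25.9881, SStot = 1032.0000.
R^2 = 1 - 25.9881/1032.0000 = 0.9748.

0.9748


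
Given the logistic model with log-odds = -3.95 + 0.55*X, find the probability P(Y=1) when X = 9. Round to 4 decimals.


Compute z = -3.95 + (0.55)(9) = 1.0000.
exp(-z) = 0.3679.
P = 1/(1 + 0.3679) = 0.7311.

0.7311


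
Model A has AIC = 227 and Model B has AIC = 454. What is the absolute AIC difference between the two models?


|AIC_A - AIC_B| = |227 - 454| = 227.
Model A is preferred (lower AIC).

227


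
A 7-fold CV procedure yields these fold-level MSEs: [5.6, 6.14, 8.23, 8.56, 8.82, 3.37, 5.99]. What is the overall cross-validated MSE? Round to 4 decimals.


Sum of fold MSEs = 46.7100.
Average = 46.7100 / 7 = 6.6729.

6.6729


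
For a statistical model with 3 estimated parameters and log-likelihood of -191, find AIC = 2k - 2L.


Compute:
2k = 2*3 = 6.
-2*loglik = -2*(-191) = 382.
AIC = 6 + 382 = 388.

388


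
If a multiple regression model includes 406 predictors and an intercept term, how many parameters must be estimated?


Total coefficients = number of predictors + 1 (for the intercept).
= 406 + 1 = 407.

407


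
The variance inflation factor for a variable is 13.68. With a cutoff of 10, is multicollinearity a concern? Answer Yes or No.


Check: VIF = 13.68 vs threshold = 10.
Since 13.68 >= 10, the answer is Yes.

Yes


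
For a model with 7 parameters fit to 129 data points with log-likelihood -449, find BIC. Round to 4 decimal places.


k * ln(n) = 7 * ln(129) = 7 * 4.859812 = 34.018684.
-2 * loglik = -2 * (-449) = 898.
BIC = 34.018684 + 898 = 932.018684, which rounds to 932.0187.

932.0187


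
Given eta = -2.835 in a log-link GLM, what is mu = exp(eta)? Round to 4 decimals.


mu = exp(eta) = exp(-2.835).
= 0.0587.

0.0587


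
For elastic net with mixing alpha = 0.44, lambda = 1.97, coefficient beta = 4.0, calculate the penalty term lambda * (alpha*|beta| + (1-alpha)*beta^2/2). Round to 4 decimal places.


Compute:
L1 = 0.44 * 4.0 = 1.7600.
L2 = 0.56 * 4.0^2 / 2 = 4.4800.
Penalty = 1.97 * (1.7600 + 4.4800) = 12.2928.

12.2928


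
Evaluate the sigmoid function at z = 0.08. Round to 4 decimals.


First, exp(-0.0800) = 0.9231.
Then sigma(z) = 1/(1 + 0.9231) = 0.5200.

0.5200


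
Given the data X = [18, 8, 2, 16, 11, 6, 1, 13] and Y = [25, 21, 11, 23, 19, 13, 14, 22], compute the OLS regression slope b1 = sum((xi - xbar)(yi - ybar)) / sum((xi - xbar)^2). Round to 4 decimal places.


Calculate xbar = 9.3750, ybar = 18.5000.
S_xx = 271.8750, S_xy = 207.5000.
Using b1 = S_xy / S_xx = 207.5000 / 271.8750, we get b1 = 0.7632.

0.7632


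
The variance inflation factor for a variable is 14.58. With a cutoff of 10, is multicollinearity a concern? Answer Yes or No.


Check: VIF = 14.58 vs threshold = 10.
Since 14.58 >= 10, the answer is Yes.

Yes


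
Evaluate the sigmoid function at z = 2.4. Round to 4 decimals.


exp(-2.4000) = 0.0907.
1 + exp(-z) = 1.0907.
sigmoid = 1/1.0907 = 0.9168.

0.9168


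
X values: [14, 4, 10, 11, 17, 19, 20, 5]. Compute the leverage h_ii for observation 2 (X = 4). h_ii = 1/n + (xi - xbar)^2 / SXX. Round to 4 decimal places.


Mean of X: xbar = 12.5000.
SXX = 258.0000.
For X = 4: h = 1/8 + (4 - 12.5000)^2/258.0000 = 0.4050.

0.4050


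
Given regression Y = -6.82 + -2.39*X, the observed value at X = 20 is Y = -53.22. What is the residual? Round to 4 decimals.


Fitted value at X = 20 is yhat = -6.82 + -2.39*20 = -54.6200.
Residual = -53.22 - -54.6200 = 1.4000.

1.4000


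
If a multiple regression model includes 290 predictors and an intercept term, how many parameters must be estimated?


Including the intercept, the model has 290 predictor coefficients + 1 intercept.
Total = 291.

291


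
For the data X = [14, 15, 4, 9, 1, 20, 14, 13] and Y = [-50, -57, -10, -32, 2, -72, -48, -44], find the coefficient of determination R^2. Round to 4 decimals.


After computing the OLS fit (b0=5.3066, b1=-3.9273):
SSres = 23.4383, SStot = 4210.8750.
R^2 = 1 - 23.4383/4210.8750 = 0.9944.

0.9944


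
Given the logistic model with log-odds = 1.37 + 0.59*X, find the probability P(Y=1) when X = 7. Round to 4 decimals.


Linear predictor: z = 1.37 + 0.59 * 7 = 5.5000.
P = 1/(1 + exp(-5.5000)) = 1/(1 + 0.0041) = 0.9959.

0.9959


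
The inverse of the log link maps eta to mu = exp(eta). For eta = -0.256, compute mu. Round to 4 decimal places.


Apply the inverse link:
mu = e^-0.256 = 0.7741.

0.7741


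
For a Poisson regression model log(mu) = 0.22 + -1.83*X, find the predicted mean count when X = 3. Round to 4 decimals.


Compute eta = 0.22 + -1.83 * 3 = -5.2700.
Apply inverse link: mu = e^-5.2700 = 0.0051.

0.0051


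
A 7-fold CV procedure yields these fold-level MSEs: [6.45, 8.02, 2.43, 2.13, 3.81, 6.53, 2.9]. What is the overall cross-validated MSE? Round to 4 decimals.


Total MSE across folds = 32.2700.
CV-MSE = 32.2700/7 = 4.6100.

4.6100


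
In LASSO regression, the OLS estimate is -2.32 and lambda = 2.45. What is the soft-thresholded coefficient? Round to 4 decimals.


|beta_OLS| = 2.32.
lambda = 2.45.
Since |beta| <= lambda, the coefficient is set to 0.
Result = 0.0000.

0.0000


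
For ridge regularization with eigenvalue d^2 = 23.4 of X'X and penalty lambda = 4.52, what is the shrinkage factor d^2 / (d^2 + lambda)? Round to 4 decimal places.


d^2 + lambda = 23.4 + 4.52 = 27.9200.
Shrinkage factor = 23.4/27.9200 = 0.8381.

0.8381


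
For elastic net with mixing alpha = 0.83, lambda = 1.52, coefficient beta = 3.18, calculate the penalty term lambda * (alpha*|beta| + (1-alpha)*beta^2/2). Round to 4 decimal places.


Compute:
L1 = 0.83 * 3.18 = 2.6394.
L2 = 0.17 * 3.18^2 / 2 = 0.8596.
Penalty = 1.52 * (2.6394 + 0.8596) = 5.3184.

5.3184


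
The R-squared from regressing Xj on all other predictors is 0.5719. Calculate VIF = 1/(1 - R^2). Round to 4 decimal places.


Denominator: 1 - 0.5719 = 0.4281.
VIF = 1 / 0.4281 = 2.3359.

2.3359


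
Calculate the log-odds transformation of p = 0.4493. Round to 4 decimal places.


Compute the odds: 0.4493/0.5507 = 0.8159.
Take the natural log: ln(0.8159) = -0.2035.

-0.2035


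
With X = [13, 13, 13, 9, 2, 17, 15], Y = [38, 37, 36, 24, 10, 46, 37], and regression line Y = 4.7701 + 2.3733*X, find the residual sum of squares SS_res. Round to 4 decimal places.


Predicted values from Y = 4.7701 + 2.3733*X.
Residuals: [2.3770, 1.3770, 0.3770, -2.1298, 0.4833, 0.8838, -3.3696].
SSres = 24.5933.

24.5933


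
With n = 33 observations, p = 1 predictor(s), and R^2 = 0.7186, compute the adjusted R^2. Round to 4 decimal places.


Plug in: Adj R^2 = 1 - (1 - 0.7186) * 32/31.
= 1 - 0.2814 * 32/31
= 1 - 9.0048 / 31
= 1 - 0.2905 = 0.7095.

0.7095


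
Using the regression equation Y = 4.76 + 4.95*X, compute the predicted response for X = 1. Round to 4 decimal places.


Substitute X = 1 into the equation:
Y = 4.76 + 4.95 * 1 = 4.76 + 4.9500 = 9.7100.

9.7100


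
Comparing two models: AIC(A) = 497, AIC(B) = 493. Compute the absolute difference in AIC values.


Compute |497 - 493| = 4.
Model B has the smaller AIC.

4


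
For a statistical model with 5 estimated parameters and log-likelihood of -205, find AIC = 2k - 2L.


Compute:
2k = 2*5 = 10.
-2*loglik = -2*(-205) = 410.
AIC = 10 + 410 = 420.

420


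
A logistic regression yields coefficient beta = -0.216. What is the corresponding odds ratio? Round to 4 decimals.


exp(-0.216) = 0.8057.
So the odds ratio is 0.8057.

0.8057


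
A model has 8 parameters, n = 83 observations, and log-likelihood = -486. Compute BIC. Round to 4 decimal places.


Compute k*ln(n) = 8*ln(83) = 8*4.418841 = 35.350728.
Then -2*loglik = 972.
BIC = 35.350728 + 972 = 1007.350728, which rounds to 1007.3507.

1007.3507


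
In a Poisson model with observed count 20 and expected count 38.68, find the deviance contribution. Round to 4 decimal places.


Compute y*ln(y/mu) = 20*ln(20/38.68) = 20*-0.659590 = -13.191800.
y - mu = -18.68.
D = 2*(-13.191800 - (-18.68)) = 10.976400, which rounds to 10.9764.

10.9764


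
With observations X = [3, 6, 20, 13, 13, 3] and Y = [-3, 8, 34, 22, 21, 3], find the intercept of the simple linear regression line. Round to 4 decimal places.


The slope is b1 = 2.0115.
Sample means are xbar = 9.6667 and ybar = 14.1667.
Intercept: b0 = 14.1667 - (2.0115)(9.6667) = -5.2781.

-5.2781


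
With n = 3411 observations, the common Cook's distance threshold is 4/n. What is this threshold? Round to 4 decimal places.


The threshold is 4/n.
4/3411 = 0.0012.

0.0012


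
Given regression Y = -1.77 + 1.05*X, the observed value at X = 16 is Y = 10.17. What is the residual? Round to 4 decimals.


Fitted value at X = 16 is yhat = -1.77 + 1.05*16 = 15.0300.
Residual = 10.17 - 15.0300 = -4.8600.

-4.8600


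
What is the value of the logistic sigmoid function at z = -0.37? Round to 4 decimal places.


First, exp(0.3700) = 1.4477.
Then sigma(z) = 1/(1 + 1.4477) = 0.4085.

0.4085


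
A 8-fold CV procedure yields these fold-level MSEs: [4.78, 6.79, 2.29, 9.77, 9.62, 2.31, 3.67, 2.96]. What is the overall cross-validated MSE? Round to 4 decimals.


Sum of fold MSEs = 42.1900.
Average = 42.1900 / 8 = 5.2738.

5.2738


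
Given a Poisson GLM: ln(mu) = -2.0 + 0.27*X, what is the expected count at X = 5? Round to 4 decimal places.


Linear predictor: eta = -2.0 + (0.27)(5) = -0.6500.
Expected count: mu = exp(-0.6500) = 0.5220.

0.5220


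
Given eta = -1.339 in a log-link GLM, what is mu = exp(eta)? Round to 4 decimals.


Apply the inverse link:
mu = e^-1.339 = 0.2621.

0.2621


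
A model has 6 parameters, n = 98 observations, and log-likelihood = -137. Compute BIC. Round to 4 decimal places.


Compute k*ln(n) = 6*ln(98) = 6*4.584967 = 27.509802.
Then -2*loglik = 274.
BIC = 27.509802 + 274 = 301.509802, which rounds to 301.5098.

301.5098


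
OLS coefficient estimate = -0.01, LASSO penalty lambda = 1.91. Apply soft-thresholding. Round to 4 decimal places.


|beta_OLS| = 0.01.
lambda = 1.91.
Since |beta| <= lambda, the coefficient is set to 0.
Result = 0.0000.

0.0000


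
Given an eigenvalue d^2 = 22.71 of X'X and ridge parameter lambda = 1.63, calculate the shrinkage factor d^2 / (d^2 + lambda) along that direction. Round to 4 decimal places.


Compute the denominator: 22.71 + 1.63 = 24.3400.
Shrinkage factor = 22.71 / 24.3400 = 0.9330.

0.9330


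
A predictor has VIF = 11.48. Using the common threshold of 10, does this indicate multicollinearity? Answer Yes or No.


Check: VIF = 11.48 vs threshold = 10.
Since 11.48 >= 10, the answer is Yes.

Yes


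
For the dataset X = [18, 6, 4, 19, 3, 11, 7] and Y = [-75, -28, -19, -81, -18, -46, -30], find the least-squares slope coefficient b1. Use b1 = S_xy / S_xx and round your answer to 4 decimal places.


First compute the means: xbar = 9.7143, ybar = -42.4286.
Then S_xx = sum((xi - xbar)^2) = 255.4286.
S_xy = sum((xi - xbar)(yi - ybar)) = -1017.8571.
b1 = S_xy / S_xx = -1017.8571 / 255.4286 = -3.9849.

-3.9849


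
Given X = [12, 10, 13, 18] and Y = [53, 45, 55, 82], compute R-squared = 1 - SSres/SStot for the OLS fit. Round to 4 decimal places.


After computing the OLS fit (b0=-3.4964, b1=4.6978):
SSres = 9.8273, SStot = 776.7500.
R^2 = 1 - 9.8273/776.7500 = 0.9873.

0.9873


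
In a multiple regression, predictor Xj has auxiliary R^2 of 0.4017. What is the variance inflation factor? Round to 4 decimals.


Using VIF = 1/(1 - R^2_j):
1 - 0.4017 = 0.5983.
VIF = 1.6714.

1.6714


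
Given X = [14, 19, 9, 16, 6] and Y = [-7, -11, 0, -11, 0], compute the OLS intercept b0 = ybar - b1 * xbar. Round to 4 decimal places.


The slope is b1 = -1.0090.
Sample means are xbar = 12.8000 and ybar = -5.8000.
Intercept: b0 = -5.8000 - (-1.0090)(12.8000) = 7.1155.

7.1155


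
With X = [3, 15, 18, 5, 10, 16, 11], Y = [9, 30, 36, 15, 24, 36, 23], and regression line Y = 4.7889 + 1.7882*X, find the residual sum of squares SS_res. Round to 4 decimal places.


Compute predicted values, then residuals = yi - yhat_i.
Residuals: [-1.1535, -1.6119, -0.9765, 1.2701, 1.3291, 2.5999, -1.4591].
SSres = sum(residual^2) = 17.1504.

17.1504


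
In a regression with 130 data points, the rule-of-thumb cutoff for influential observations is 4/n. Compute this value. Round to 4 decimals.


Cook's distance cutoff = 4/n = 4/130.
= 0.0308.

0.0308


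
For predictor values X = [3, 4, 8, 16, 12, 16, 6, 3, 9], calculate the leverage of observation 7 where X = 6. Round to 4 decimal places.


Mean of X: xbar = 8.5556.
SXX = 212.2222.
For X = 6: h = 1/9 + (6 - 8.5556)^2/212.2222 = 0.1419.

0.1419


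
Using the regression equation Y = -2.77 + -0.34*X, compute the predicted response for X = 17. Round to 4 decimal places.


Predicted value:
Y = -2.77 + (-0.34)(17) = -2.77 + -5.7800 = -8.5500.

-8.5500


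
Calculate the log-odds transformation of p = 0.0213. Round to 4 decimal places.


1 - p = 0.9787.
p/(1-p) = 0.0218.
logit = ln(0.0218) = -3.8275.

-3.8275


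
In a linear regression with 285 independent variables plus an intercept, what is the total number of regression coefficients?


Total coefficients = number of predictors + 1 (for the intercept).
= 285 + 1 = 286.

286


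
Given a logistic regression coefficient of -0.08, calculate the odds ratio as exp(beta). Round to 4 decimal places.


Odds ratio = exp(beta) = exp(-0.08).
= 0.9231.

0.9231


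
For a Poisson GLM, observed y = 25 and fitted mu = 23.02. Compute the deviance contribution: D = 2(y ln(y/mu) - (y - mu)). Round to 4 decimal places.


First: ln(25/23.02) = 0.082512.
Then: 25 * 0.082512 = 2.062800.
y - mu = 25 - 23.02 = 1.98.
D = 2(2.062800 - 1.98) = 0.165600, which rounds to 0.1656.

0.1656


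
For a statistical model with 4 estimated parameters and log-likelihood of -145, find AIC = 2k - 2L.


AIC = 2k - 2*loglik = 2(4) - 2(-145).
= 8 + 290 = 298.

298


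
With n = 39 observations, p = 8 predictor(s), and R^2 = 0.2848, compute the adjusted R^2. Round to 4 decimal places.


Adjusted R^2 = 1 - (1 - R^2) * (n-1)/(n-p-1).
(1 - R^2) = 0.7152.
(n-1)/(n-p-1) = 38/30.
(1 - R^2) * (n-1) = 0.7152 * 38 = 27.1776.
Divide by (n-p-1): 27.1776 / 30 = 0.9059.
Adj R^2 = 1 - 0.9059 = 0.0941.

0.0941


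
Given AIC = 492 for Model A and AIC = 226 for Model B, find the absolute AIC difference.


Compute |492 - 226| = 266.
Model B has the smaller AIC.

266


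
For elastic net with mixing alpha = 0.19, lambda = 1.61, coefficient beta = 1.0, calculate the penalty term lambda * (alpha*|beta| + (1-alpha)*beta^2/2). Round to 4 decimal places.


L1 component = 0.19 * |1.0| = 0.1900.
L2 component = 0.81 * 1.0^2 / 2 = 0.4050.
Penalty = 1.61 * (0.1900 + 0.4050) = 1.61 * 0.5950 = 0.9580.

0.9580


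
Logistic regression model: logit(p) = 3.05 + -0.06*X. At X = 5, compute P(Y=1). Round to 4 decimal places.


Linear predictor: z = 3.05 + -0.06 * 5 = 2.7500.
P = 1/(1 + exp(-2.7500)) = 1/(1 + 0.0639) = 0.9399.

0.9399


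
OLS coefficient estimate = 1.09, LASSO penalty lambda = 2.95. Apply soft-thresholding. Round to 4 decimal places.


Absolute value: |1.09| = 1.09.
Compare to lambda = 2.95.
Since |beta| <= lambda, the coefficient is set to 0.

0.0000


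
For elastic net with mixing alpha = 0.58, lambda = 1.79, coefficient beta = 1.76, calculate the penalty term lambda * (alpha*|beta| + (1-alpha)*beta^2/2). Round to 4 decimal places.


L1 component = 0.58 * |1.76| = 1.0208.
L2 component = 0.42 * 1.76^2 / 2 = 0.6505.
Penalty = 1.79 * (1.0208 + 0.6505) = 1.79 * 1.6713 = 2.9916.

2.9916


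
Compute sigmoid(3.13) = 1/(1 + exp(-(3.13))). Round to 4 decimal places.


Compute exp(-3.1300) = 0.0437.
Sigmoid = 1 / (1 + 0.0437) = 1 / 1.0437 = 0.9581.

0.9581


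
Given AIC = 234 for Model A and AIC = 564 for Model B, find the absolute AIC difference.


Compute |234 - 564| = 330.
Model A has the smaller AIC.

330


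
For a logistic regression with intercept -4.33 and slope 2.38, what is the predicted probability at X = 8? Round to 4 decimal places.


z = -4.33 + 2.38 * 8 = 14.7100.
Sigmoid: P = 1 / (1 + exp(-14.7100)) = 1.0000.

1.0000


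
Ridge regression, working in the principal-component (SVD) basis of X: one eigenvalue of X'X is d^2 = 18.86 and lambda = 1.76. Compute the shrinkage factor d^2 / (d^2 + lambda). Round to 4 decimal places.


Compute the denominator: 18.86 + 1.76 = 20.6200.
Shrinkage factor = 18.86 / 20.6200 = 0.9146.

0.9146


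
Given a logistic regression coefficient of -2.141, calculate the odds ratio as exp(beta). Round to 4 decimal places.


The odds ratio is computed as:
OR = e^(-2.141) = 0.1175.

0.1175


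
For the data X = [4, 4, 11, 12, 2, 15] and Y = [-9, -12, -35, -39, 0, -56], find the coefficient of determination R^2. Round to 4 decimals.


The fitted line is Y = 6.8897 + -4.0070*X.
SSres = 26.8263, SStot = 2306.8333.
R^2 = 1 - SSres/SStot = 0.9884.

0.9884


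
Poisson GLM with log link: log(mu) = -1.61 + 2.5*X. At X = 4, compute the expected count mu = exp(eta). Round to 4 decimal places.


Linear predictor: eta = -1.61 + (2.5)(4) = 8.3900.
Expected count: mu = exp(8.3900) = 4402.8177.

4402.8177


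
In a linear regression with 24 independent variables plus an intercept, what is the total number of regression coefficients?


Including the intercept, the model has 24 predictor coefficients + 1 intercept.
Total = 25.

25


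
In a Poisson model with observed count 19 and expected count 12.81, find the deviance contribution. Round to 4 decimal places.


First: ln(19/12.81) = 0.394213.
Then: 19 * 0.394213 = 7.490047.
y - mu = 19 - 12.81 = 6.19.
D = 2(7.490047 - 6.19) = 2.600094, which rounds to 2.6001.

2.6001


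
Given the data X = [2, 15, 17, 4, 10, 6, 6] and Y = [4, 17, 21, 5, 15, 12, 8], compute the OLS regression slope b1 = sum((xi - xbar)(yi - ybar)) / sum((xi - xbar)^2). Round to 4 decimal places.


First compute the means: xbar = 8.5714, ybar = 11.7143.
Then S_xx = sum((xi - xbar)^2) = 191.7143.
S_xy = sum((xi - xbar)(yi - ybar)) = 207.1429.
b1 = S_xy / S_xx = 207.1429 / 191.7143 = 1.0805.

1.0805


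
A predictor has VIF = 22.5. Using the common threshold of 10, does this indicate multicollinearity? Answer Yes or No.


Check: VIF = 22.5 vs threshold = 10.
Since 22.5 >= 10, the answer is Yes.

Yes


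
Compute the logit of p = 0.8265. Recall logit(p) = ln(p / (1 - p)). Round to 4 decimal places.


The odds are p/(1-p) = 0.8265 / 0.1735 = 4.7637.
logit(p) = ln(4.7637) = 1.5610.

1.5610


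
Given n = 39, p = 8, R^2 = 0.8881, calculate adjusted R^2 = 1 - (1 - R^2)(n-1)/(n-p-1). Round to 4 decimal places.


Using the formula:
(1 - 0.8881) = 0.1119.
Multiply by 38/30: 0.1119 * 38 = 4.2522, then 4.2522 / 30 = 0.1417.
Adj R^2 = 1 - 0.1417 = 0.8583.

0.8583


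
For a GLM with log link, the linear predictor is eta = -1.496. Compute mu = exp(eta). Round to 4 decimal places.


mu = exp(eta) = exp(-1.496).
= 0.2240.

0.2240


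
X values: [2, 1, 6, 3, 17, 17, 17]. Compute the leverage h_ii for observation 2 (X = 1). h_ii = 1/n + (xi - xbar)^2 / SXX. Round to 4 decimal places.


Compute xbar = 9.0000 with n = 7 observations.
SXX = 350.0000.
Leverage = 1/7 + (1 - 9.0000)^2/350.0000 = 0.3257.

0.3257


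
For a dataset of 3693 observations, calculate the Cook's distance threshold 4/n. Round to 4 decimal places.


Using the rule of thumb:
Threshold = 4 / 3693 = 0.0011.

0.0011


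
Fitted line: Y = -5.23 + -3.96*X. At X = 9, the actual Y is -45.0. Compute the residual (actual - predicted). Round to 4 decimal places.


Compute yhat = -5.23 + (-3.96)(9) = -40.8700.
Residual = actual - predicted = -45.0 - -40.8700 = -4.1300.

-4.1300


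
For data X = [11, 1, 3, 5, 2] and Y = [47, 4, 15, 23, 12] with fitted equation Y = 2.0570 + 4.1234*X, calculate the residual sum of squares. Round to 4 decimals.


Predicted values from Y = 2.0570 + 4.1234*X.
Residuals: [-0.4144, -2.1804, 0.5728, 0.3260, 1.6962].
SSres = 8.2373.

8.2373


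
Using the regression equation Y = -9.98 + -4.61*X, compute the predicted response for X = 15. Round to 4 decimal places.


Plug X = 15 into Y = -9.98 + -4.61*X:
Y = -9.98 + -69.1500 = -79.1300.

-79.1300


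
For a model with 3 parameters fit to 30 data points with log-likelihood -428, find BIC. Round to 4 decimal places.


k * ln(n) = 3 * ln(30) = 3 * 3.401197 = 10.203591.
-2 * loglik = -2 * (-428) = 856.
BIC = 10.203591 + 856 = 866.203591, which rounds to 866.2036.

866.2036


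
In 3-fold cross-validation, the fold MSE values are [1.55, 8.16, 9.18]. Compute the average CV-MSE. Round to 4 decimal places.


Add all fold MSEs: 18.8900.
Divide by k = 3: 18.8900/3 = 6.2967.

6.2967


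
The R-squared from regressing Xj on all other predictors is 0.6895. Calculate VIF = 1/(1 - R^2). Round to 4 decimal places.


Using VIF = 1/(1 - R^2_j):
1 - 0.6895 = 0.3105.
VIF = 3.2206.

3.2206


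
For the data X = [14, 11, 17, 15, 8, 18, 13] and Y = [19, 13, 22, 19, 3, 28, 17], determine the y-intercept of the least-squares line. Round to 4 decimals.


The slope is b1 = 2.2060.
Sample means are xbar = 13.7143 and ybar = 17.2857.
Intercept: b0 = 17.2857 - (2.2060)(13.7143) = -12.9680.

-12.9680


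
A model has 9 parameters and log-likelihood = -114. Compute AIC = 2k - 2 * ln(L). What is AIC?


AIC = 2k - 2*loglik = 2(9) - 2(-114).
= 18 + 228 = 246.

246


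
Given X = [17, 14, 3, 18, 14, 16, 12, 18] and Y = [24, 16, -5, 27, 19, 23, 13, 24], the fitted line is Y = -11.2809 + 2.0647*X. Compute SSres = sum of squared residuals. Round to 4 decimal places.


Compute predicted values, then residuals = yi - yhat_i.
Residuals: [0.1810, -1.6249, 0.0868, 1.1163, 1.3751, 1.2457, -0.4955, -1.8837].
SSres = sum(residual^2) = 11.1632.

11.1632


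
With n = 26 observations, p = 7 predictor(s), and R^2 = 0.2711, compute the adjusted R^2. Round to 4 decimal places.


Adjusted R^2 = 1 - (1 - R^2) * (n-1)/(n-p-1).
(1 - R^2) = 0.7289.
(n-1)/(n-p-1) = 25/18.
(1 - R^2) * (n-1) = 0.7289 * 25 = 18.2225.
Divide by (n-p-1): 18.2225 / 18 = 1.0124.
Adj R^2 = 1 - 1.0124 = -0.0124.

-0.0124


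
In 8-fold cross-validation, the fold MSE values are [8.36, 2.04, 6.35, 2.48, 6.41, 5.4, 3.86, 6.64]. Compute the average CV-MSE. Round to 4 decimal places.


Total MSE across folds = 41.5400.
CV-MSE = 41.5400/8 = 5.1925.

5.1925


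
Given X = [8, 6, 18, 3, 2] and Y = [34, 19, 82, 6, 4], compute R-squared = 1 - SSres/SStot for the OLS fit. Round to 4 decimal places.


After computing the OLS fit (b0=-7.9547, b1=4.9939):
SSres = 17.9939, SStot = 4088.0000.
R^2 = 1 - 17.9939/4088.0000 = 0.9956.

0.9956


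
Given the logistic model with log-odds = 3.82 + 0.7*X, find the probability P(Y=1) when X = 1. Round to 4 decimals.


Compute z = 3.82 + (0.7)(1) = 4.5200.
exp(-z) = 0.0109.
P = 1/(1 + 0.0109) = 0.9892.

0.9892


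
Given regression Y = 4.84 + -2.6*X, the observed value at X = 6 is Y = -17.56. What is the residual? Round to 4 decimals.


Predicted = 4.84 + -2.6 * 6 = -10.7600.
Residual = -17.56 - -10.7600 = -6.8000.

-6.8000


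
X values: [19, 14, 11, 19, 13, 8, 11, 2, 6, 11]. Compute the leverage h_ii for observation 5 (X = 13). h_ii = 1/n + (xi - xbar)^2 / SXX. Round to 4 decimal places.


Compute xbar = 11.4000 with n = 10 observations.
SXX = 254.4000.
Leverage = 1/10 + (13 - 11.4000)^2/254.4000 = 0.1101.

0.1101


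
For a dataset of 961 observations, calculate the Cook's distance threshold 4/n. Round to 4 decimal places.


The threshold is 4/n.
4/961 = 0.0042.

0.0042


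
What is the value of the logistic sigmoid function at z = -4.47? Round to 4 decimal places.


First, exp(4.4700) = 87.3567.
Then sigma(z) = 1/(1 + 87.3567) = 0.0113.

0.0113


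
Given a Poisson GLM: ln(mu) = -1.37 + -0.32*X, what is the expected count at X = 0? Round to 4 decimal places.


eta = -1.37 + -0.32 * 0 = -1.3700.
mu = exp(-1.3700) = 0.2541.

0.2541


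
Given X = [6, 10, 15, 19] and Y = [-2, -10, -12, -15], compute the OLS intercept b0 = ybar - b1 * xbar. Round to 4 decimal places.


Compute b1 = -0.9227 from the OLS formula.
With xbar = 12.5000 and ybar = -9.7500, the intercept is:
b0 = -9.7500 - -0.9227 * 12.5000 = 1.7835.

1.7835


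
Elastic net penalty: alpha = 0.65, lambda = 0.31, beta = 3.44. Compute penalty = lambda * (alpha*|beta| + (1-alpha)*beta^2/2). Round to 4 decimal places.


alpha * |beta| = 0.65 * 3.44 = 2.2360.
(1-alpha) * beta^2/2 = 0.35 * 11.8336/2 = 2.0709.
Total = 0.31 * (2.2360 + 2.0709) = 1.3351.

1.3351


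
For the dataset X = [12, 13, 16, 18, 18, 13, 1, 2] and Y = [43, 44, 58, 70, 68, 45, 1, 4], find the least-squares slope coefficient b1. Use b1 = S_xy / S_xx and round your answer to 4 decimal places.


The sample means are xbar = 11.6250 and ybar = 41.6250.
Compute S_xx = 309.8750 and S_xy = 1222.8750.
Slope b1 = S_xy / S_xx = 1222.8750 / 309.8750 = 3.9463.

3.9463


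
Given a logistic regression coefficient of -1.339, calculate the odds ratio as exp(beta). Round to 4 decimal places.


exp(-1.339) = 0.2621.
So the odds ratio is 0.2621.

0.2621


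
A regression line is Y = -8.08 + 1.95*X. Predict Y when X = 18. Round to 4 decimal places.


Predicted value:
Y = -8.08 + (1.95)(18) = -8.08 + 35.1000 = 27.0200.

27.0200


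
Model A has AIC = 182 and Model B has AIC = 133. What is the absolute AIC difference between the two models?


|AIC_A - AIC_B| = |182 - 133| = 49.
Model B is preferred (lower AIC).

49


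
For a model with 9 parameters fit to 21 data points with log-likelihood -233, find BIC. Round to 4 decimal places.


k * ln(n) = 9 * ln(21) = 9 * 3.044522 = 27.400698.
-2 * loglik = -2 * (-233) = 466.
BIC = 27.400698 + 466 = 493.400698, which rounds to 493.4007.

493.4007
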